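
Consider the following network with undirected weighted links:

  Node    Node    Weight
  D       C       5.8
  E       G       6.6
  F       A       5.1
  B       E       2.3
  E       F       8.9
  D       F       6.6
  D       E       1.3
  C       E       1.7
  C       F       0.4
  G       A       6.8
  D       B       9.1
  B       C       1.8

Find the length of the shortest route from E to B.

2.3

Settle nodes by increasing distance from E:
E: 0
D: 1.3  (via E)
C: 1.7  (via E)
F: 2.1  (via C)
B: 2.3  (via E)
Shortest route: E → B = 2.3.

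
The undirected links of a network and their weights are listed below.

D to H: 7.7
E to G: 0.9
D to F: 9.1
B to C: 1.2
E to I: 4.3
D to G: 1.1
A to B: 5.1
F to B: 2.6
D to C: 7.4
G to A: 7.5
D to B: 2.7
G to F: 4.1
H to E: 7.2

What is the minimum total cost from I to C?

Candidate routes:
I → E → G → D → C: 4.3+0.9+1.1+7.4 = 13.7
I → E → G → F → B → C: 4.3+0.9+4.1+2.6+1.2 = 13.1
I → E → G → D → B → C: 4.3+0.9+1.1+2.7+1.2 = 10.2
The minimum is 10.2 via I → E → G → D → B → C.

10.2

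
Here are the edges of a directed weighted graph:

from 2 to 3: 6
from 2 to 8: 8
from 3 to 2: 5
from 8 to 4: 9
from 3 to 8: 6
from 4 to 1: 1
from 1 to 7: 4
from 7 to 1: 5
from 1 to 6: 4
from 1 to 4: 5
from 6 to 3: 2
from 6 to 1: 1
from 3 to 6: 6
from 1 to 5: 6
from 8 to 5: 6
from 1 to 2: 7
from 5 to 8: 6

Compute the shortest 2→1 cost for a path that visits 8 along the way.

18

Best 2 to 8: 2 → 8 costing 8
Best 8 to 1: 8 → 4 → 1 costing 10
Total via 8: 8 + 10 = 18.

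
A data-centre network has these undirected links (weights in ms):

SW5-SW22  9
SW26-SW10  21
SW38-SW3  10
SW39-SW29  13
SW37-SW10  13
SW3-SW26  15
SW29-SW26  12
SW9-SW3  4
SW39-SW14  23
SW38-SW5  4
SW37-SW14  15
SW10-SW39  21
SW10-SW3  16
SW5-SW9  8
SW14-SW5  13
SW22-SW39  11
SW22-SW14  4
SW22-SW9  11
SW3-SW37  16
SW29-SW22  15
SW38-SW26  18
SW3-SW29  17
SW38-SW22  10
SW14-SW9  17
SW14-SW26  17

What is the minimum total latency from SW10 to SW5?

28 ms

Enumerating some paths:
SW10–SW3–SW38–SW5: 16+10+4 = 30
SW10–SW3–SW9–SW5: 16+4+8 = 28
SW10–SW3–SW9–SW22–SW5: 16+4+11+9 = 40
The minimum is 28 ms via SW10–SW3–SW9–SW5.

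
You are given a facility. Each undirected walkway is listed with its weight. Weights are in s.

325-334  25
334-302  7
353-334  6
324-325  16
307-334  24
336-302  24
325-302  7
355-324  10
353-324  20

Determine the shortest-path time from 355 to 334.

36 s

Candidate routes:
355 - 324 - 325 - 302 - 334: 10+16+7+7 = 40
355 - 324 - 353 - 334: 10+20+6 = 36
The minimum is 36 s via 355 - 324 - 353 - 334.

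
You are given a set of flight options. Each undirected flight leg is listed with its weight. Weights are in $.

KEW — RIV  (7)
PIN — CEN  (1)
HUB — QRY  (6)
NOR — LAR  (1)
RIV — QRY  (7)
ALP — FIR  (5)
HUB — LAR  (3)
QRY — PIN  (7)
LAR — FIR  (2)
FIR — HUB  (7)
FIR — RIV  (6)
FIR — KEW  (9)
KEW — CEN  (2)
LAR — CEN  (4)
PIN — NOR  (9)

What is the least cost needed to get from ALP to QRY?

Shortest distances from ALP:
ALP: 0
FIR: 5  (via ALP)
LAR: 7  (via FIR)
NOR: 8  (via LAR)
HUB: 10  (via LAR)
RIV: 11  (via FIR)
CEN: 11  (via LAR)
PIN: 12  (via CEN)
KEW: 13  (via CEN)
QRY: 16  (via HUB)
Shortest route: ALP–FIR–LAR–HUB–QRY = $16.

$16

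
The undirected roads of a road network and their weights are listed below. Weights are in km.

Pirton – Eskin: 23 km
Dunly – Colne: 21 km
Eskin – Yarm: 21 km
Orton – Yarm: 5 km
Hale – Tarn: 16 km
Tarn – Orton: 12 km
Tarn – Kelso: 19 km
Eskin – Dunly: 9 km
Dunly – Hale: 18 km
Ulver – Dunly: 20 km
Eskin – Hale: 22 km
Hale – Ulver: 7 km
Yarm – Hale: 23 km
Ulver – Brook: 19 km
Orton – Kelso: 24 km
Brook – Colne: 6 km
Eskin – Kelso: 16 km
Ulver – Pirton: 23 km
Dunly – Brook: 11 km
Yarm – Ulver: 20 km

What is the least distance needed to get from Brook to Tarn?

Settle nodes by increasing distance from Brook:
Brook: 0
Colne: 6  (via Brook)
Dunly: 11  (via Brook)
Ulver: 19  (via Brook)
Eskin: 20  (via Dunly)
Hale: 26  (via Ulver)
Kelso: 36  (via Eskin)
Yarm: 39  (via Ulver)
Pirton: 42  (via Ulver)
Tarn: 42  (via Hale)
Shortest route: Brook → Ulver → Hale → Tarn = 42 km.

42 km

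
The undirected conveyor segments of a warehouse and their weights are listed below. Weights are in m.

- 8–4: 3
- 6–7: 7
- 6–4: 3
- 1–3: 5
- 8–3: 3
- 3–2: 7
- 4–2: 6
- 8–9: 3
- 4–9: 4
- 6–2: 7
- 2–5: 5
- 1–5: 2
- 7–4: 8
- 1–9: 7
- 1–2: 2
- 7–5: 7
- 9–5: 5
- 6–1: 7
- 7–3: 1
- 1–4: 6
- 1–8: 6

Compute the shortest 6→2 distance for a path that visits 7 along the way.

Best 6 to 7: 6 → 7 costing 7
Shortest 7→2: 7 → 3 → 2 = 8
Total via 7: 7 + 8 = 15 m.

15 m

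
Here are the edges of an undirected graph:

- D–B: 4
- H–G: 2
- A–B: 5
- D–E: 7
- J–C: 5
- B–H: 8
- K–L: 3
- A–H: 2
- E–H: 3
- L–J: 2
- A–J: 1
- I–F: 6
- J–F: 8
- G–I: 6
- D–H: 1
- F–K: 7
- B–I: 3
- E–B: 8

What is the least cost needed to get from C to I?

14

Enumerating some paths:
C - J - A - H - D - B - I: 5+1+2+1+4+3 = 16
C - J - A - B - I: 5+1+5+3 = 14
C - J - A - H - G - I: 5+1+2+2+6 = 16
The minimum is 14 via C - J - A - B - I.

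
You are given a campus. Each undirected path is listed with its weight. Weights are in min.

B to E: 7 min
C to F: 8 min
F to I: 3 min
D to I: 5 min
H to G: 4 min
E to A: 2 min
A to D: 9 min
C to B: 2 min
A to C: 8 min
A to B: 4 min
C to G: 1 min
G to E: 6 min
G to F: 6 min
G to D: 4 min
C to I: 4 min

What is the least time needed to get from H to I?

Running Dijkstra from H:
H: 0
G: 4  (via H)
C: 5  (via G)
B: 7  (via C)
D: 8  (via G)
I: 9  (via C)
Shortest route: H–G–C–I = 9 min.

9 min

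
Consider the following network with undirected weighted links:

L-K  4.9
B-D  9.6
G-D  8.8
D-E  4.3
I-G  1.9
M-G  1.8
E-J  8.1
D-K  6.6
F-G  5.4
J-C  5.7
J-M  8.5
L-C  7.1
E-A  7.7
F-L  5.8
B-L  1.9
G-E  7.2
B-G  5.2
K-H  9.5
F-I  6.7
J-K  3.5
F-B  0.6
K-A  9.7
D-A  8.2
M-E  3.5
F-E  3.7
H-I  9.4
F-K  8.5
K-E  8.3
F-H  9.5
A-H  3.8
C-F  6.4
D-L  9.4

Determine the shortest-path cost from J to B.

Candidate routes:
J - K - L - B: 3.5+4.9+1.9 = 10.3
J - E - F - B: 8.1+3.7+0.6 = 12.4
The minimum is 10.3 via J - K - L - B.

10.3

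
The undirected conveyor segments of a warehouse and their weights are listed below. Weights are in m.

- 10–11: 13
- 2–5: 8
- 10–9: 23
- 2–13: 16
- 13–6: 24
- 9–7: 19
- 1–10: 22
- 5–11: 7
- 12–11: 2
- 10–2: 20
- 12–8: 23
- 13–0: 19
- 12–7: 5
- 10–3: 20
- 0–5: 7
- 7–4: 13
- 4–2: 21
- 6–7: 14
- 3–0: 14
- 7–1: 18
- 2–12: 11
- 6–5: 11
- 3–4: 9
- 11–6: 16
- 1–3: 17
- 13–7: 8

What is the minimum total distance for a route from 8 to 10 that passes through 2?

54 m

Best 8 to 2: 8–12–2 costing 34
Best 2 to 10: 2–10 costing 20
Total via 2: 34 + 20 = 54 m.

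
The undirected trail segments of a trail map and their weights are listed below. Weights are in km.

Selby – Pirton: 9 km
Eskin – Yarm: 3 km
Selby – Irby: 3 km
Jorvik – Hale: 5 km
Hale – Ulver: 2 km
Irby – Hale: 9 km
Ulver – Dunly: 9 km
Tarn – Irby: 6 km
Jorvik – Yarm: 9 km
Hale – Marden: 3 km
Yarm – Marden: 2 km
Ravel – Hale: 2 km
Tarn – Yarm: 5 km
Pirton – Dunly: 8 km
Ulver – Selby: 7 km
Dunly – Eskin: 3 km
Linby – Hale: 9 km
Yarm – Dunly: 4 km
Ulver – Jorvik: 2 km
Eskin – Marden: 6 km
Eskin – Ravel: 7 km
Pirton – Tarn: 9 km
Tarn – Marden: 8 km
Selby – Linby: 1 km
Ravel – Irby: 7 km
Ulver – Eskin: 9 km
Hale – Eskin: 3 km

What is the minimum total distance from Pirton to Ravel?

16 km

Shortest distances from Pirton:
Pirton: 0
Dunly: 8  (via Pirton)
Selby: 9  (via Pirton)
Tarn: 9  (via Pirton)
Linby: 10  (via Selby)
Eskin: 11  (via Dunly)
Irby: 12  (via Selby)
Yarm: 12  (via Dunly)
Hale: 14  (via Eskin)
Marden: 14  (via Yarm)
Ravel: 16  (via Hale)
Shortest route: Pirton → Dunly → Eskin → Hale → Ravel = 16 km.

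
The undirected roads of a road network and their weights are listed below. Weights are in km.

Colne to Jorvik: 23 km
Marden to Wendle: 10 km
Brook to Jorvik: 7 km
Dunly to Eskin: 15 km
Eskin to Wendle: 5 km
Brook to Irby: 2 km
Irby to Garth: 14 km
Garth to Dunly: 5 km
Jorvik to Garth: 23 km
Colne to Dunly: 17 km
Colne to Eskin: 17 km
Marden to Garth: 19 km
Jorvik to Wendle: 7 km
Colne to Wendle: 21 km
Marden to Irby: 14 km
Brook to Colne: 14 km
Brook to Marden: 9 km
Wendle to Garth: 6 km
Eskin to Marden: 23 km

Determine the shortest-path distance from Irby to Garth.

Running Dijkstra from Irby:
Irby: 0
Brook: 2  (via Irby)
Jorvik: 9  (via Brook)
Marden: 11  (via Brook)
Garth: 14  (via Irby)
Shortest route: Irby–Garth = 14 km.

14 km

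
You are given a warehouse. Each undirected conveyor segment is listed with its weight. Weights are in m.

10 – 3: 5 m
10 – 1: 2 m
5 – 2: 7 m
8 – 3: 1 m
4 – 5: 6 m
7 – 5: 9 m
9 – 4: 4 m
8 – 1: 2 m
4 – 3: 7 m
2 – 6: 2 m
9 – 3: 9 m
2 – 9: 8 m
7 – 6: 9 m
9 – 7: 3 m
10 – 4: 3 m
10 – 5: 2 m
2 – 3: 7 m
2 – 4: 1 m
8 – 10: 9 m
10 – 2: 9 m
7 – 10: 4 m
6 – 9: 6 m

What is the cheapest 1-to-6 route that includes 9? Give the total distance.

15 m

Shortest 1→9: 1–10–4–9 = 9
Best 9 to 6: 9–6 costing 6
Total via 9: 9 + 6 = 15 m.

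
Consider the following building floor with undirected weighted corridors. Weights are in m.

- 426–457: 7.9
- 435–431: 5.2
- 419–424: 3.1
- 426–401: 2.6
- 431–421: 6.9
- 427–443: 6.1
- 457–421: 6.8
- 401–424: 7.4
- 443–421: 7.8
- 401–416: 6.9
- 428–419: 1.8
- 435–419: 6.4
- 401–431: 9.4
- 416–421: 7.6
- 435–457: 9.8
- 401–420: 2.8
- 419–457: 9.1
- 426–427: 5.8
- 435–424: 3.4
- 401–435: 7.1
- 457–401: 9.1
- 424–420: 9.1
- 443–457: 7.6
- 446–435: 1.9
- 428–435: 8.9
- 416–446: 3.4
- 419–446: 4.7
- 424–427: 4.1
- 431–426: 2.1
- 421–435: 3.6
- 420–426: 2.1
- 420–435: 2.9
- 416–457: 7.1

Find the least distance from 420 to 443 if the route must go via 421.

14.3 m

Best 420 to 421: 420 → 435 → 421 costing 6.5
Best 421 to 443: 421 → 443 costing 7.8
Total via 421: 6.5 + 7.8 = 14.3 m.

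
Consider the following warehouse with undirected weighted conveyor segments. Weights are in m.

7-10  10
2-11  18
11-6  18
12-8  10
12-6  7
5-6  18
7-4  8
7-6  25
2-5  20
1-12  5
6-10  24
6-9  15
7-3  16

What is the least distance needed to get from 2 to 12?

Shortest distances from 2:
2: 0
11: 18  (via 2)
5: 20  (via 2)
6: 36  (via 11)
12: 43  (via 6)
Shortest route: 2 → 11 → 6 → 12 = 43 m.

43 m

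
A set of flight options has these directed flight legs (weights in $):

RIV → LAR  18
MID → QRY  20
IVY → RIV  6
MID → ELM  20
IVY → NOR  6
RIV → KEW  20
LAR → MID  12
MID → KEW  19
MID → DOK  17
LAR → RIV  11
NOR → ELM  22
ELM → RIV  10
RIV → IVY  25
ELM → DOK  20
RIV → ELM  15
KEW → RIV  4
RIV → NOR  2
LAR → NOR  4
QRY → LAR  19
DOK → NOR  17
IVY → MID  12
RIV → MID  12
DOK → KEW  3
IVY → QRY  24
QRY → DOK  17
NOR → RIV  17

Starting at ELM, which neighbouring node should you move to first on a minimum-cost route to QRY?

RIV

Candidate routes:
ELM–RIV–LAR–MID–QRY: 10+18+12+20 = 60
ELM–RIV–MID–QRY: 10+12+20 = 42
ELM–RIV–IVY–QRY: 10+25+24 = 59
ELM–DOK–KEW–RIV–MID–QRY: 20+3+4+12+20 = 59
Cheapest is ELM–RIV–MID–QRY at $42.
So from ELM the first move is to RIV.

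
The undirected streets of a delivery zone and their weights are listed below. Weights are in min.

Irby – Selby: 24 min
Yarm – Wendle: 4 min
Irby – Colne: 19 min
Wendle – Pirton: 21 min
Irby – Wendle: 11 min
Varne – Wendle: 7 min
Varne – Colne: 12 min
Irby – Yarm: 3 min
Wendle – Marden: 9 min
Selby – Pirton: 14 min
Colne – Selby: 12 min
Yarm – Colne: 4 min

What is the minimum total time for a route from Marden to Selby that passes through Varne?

Shortest Marden→Varne: Marden → Wendle → Varne = 16
Shortest Varne→Selby: Varne → Colne → Selby = 24
Total via Varne: 16 + 24 = 40 min.

40 min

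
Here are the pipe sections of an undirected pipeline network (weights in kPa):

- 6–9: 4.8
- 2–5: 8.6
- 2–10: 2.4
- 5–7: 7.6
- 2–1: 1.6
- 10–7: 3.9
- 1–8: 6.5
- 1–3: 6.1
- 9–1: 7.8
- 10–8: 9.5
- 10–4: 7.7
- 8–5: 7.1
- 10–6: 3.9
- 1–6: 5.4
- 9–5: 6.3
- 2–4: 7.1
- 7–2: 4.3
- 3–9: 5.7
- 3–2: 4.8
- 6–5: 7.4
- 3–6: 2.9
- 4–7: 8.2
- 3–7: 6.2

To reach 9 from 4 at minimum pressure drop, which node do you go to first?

Candidate routes:
4 → 10 → 6 → 9: 7.7+3.9+4.8 = 16.4
4 → 2 → 3 → 9: 7.1+4.8+5.7 = 17.6
4 → 2 → 1 → 9: 7.1+1.6+7.8 = 16.5
4 → 2 → 10 → 6 → 9: 7.1+2.4+3.9+4.8 = 18.2
The minimum is 16.4 kPa via 4 → 10 → 6 → 9.
So from 4 the first move is to 10.

10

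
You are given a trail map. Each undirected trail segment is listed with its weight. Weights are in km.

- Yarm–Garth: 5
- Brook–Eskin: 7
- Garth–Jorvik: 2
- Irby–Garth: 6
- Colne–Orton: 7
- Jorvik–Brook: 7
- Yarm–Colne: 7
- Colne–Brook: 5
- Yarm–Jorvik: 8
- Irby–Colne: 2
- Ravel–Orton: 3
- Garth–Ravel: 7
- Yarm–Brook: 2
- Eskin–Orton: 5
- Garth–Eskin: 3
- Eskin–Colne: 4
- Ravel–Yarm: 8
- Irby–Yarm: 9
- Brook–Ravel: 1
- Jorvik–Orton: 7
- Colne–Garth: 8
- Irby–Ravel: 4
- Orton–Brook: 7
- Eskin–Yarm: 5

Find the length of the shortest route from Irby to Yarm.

7 km

Enumerating some paths:
Irby–Ravel–Brook–Yarm: 4+1+2 = 7
Irby–Colne–Brook–Yarm: 2+5+2 = 9
Cheapest is Irby–Ravel–Brook–Yarm at 7 km.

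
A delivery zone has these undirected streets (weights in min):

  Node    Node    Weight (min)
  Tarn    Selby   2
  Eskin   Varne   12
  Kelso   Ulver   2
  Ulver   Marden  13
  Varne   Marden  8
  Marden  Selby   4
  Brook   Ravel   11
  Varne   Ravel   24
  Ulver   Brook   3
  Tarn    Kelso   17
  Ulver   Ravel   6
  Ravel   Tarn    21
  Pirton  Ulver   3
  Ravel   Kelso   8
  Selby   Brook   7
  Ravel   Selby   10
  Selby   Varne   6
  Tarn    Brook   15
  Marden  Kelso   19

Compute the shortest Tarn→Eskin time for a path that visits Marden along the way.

Shortest Tarn→Marden: Tarn → Selby → Marden = 6
Best Marden to Eskin: Marden → Varne → Eskin costing 20
Total via Marden: 6 + 20 = 26 min.

26 min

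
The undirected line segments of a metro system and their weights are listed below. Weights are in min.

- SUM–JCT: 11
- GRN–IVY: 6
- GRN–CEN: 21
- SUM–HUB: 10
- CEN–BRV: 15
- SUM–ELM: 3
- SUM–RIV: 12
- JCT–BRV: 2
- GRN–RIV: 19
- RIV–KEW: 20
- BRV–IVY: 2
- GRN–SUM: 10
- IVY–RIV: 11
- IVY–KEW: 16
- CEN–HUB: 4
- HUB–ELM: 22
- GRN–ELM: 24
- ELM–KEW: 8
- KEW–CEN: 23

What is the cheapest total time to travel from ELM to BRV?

Running Dijkstra from ELM:
ELM: 0
SUM: 3  (via ELM)
KEW: 8  (via ELM)
HUB: 13  (via SUM)
GRN: 13  (via SUM)
JCT: 14  (via SUM)
RIV: 15  (via SUM)
BRV: 16  (via JCT)
Shortest route: ELM–SUM–JCT–BRV = 16 min.

16 min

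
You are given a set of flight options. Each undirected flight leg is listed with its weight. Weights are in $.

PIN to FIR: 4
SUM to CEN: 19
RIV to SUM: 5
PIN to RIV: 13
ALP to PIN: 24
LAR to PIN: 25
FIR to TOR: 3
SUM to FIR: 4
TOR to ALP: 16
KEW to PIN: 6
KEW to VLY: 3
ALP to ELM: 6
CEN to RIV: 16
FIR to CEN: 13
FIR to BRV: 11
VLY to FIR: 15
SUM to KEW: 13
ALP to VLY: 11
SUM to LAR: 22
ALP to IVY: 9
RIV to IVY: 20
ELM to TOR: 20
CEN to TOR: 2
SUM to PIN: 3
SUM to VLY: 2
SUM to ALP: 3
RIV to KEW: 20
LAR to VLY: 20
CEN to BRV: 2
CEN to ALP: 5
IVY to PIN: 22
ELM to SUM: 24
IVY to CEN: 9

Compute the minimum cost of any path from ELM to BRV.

Enumerating some paths:
ELM → ALP → CEN → BRV: 6+5+2 = 13
ELM → ALP → SUM → PIN → FIR → TOR → CEN → BRV: 6+3+3+4+3+2+2 = 23
ELM → ALP → SUM → FIR → TOR → CEN → BRV: 6+3+4+3+2+2 = 20
Cheapest is ELM → ALP → CEN → BRV at $13.

$13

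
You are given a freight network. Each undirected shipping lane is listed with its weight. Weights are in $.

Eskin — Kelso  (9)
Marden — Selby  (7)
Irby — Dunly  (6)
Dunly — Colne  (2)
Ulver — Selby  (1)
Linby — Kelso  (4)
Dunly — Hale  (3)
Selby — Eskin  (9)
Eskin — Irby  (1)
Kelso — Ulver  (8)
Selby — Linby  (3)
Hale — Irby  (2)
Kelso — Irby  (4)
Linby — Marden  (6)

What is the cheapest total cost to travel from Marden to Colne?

Compare a few routes:
Marden → Selby → Eskin → Irby → Hale → Dunly → Colne: 7+9+1+2+3+2 = 24
Marden → Linby → Kelso → Irby → Dunly → Colne: 6+4+4+6+2 = 22
Marden → Linby → Kelso → Irby → Hale → Dunly → Colne: 6+4+4+2+3+2 = 21
The minimum is $21 via Marden → Linby → Kelso → Irby → Hale → Dunly → Colne.

$21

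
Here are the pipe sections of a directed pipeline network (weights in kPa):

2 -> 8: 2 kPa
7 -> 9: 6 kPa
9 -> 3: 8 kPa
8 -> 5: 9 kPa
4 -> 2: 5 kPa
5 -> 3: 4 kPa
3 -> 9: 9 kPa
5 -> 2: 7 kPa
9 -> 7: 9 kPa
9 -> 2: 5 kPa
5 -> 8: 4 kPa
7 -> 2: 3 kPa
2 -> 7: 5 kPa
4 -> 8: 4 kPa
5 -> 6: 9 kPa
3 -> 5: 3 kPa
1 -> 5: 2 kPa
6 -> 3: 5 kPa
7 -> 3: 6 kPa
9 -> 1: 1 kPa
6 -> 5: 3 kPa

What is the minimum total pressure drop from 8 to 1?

Compare a few routes:
8 - 5 - 6 - 3 - 9 - 1: 9+9+5+9+1 = 33
8 - 5 - 3 - 9 - 1: 9+4+9+1 = 23
8 - 5 - 2 - 7 - 3 - 9 - 1: 9+7+5+6+9+1 = 37
8 - 5 - 2 - 7 - 9 - 1: 9+7+5+6+1 = 28
The minimum is 23 kPa via 8 - 5 - 3 - 9 - 1.

23 kPa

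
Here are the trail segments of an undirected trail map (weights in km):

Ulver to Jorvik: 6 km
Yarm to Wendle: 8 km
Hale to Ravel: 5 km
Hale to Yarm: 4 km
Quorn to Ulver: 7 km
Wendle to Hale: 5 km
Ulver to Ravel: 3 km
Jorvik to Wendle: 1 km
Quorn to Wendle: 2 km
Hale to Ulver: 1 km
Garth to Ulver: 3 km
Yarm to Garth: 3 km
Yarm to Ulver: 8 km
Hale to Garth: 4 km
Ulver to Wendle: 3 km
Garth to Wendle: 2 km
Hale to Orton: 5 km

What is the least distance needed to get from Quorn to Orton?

Candidate routes:
Quorn - Wendle - Hale - Orton: 2+5+5 = 12
Quorn - Wendle - Ulver - Hale - Orton: 2+3+1+5 = 11
The minimum is 11 km via Quorn - Wendle - Ulver - Hale - Orton.

11 km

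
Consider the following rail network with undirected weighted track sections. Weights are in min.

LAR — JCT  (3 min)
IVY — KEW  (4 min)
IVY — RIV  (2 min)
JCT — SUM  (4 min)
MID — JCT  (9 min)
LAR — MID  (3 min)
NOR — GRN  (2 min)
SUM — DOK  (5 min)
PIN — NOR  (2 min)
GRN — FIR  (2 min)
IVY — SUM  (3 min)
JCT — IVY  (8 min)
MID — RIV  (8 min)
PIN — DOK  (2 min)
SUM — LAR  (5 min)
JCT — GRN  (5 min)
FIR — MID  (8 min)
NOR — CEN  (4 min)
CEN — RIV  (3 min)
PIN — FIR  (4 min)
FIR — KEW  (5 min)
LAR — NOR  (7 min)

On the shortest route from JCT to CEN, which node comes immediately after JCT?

GRN

Compare a few routes:
JCT–SUM–IVY–RIV–CEN: 4+3+2+3 = 12
JCT–GRN–NOR–CEN: 5+2+4 = 11
Cheapest is JCT–GRN–NOR–CEN at 11 min.
So from JCT the first move is to GRN.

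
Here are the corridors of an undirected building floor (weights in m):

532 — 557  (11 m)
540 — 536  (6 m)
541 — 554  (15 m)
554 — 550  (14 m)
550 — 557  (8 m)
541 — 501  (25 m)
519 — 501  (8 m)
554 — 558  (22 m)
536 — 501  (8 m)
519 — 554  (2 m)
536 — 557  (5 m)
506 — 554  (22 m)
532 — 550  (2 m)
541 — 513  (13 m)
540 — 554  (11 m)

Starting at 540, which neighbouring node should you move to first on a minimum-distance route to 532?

536

Enumerating some paths:
540 → 536 → 557 → 532: 6+5+11 = 22
540 → 536 → 557 → 550 → 532: 6+5+8+2 = 21
Cheapest is 540 → 536 → 557 → 550 → 532 at 21 m.
So from 540 the first move is to 536.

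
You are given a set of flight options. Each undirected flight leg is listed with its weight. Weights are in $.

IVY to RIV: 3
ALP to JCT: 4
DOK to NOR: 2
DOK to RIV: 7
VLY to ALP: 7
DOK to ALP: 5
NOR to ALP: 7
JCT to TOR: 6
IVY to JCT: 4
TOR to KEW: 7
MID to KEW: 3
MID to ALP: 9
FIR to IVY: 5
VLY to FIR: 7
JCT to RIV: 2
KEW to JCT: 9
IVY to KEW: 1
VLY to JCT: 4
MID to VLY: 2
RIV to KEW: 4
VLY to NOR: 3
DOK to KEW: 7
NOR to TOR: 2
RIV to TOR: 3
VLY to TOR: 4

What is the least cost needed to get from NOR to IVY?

$8

Shortest distances from NOR:
NOR: 0
DOK: 2  (via NOR)
TOR: 2  (via NOR)
VLY: 3  (via NOR)
RIV: 5  (via TOR)
MID: 5  (via VLY)
ALP: 7  (via NOR)
JCT: 7  (via VLY)
KEW: 8  (via MID)
IVY: 8  (via RIV)
Shortest route: NOR → TOR → RIV → IVY = $8.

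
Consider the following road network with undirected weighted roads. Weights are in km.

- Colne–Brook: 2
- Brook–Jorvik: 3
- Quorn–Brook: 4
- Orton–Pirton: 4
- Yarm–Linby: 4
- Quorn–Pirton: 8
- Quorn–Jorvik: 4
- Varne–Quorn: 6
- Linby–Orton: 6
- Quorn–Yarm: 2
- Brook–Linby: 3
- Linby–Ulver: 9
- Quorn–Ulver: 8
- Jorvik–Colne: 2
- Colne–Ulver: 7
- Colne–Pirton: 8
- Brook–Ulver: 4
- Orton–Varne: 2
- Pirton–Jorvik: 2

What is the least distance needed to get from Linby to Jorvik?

6 km

Candidate routes:
Linby → Brook → Jorvik: 3+3 = 6
Linby → Brook → Colne → Jorvik: 3+2+2 = 7
Cheapest is Linby → Brook → Jorvik at 6 km.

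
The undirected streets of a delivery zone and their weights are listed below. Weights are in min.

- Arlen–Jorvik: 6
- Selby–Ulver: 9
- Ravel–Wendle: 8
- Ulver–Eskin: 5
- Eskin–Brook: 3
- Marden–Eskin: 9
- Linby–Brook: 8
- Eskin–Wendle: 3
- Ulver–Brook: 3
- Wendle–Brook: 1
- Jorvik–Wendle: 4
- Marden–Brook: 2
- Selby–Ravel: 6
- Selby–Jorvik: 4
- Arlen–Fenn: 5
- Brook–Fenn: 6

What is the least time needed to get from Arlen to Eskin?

Settle nodes by increasing distance from Arlen:
Arlen: 0
Fenn: 5  (via Arlen)
Jorvik: 6  (via Arlen)
Selby: 10  (via Jorvik)
Wendle: 10  (via Jorvik)
Brook: 11  (via Fenn)
Marden: 13  (via Brook)
Eskin: 13  (via Wendle)
Shortest route: Arlen–Jorvik–Wendle–Eskin = 13 min.

13 min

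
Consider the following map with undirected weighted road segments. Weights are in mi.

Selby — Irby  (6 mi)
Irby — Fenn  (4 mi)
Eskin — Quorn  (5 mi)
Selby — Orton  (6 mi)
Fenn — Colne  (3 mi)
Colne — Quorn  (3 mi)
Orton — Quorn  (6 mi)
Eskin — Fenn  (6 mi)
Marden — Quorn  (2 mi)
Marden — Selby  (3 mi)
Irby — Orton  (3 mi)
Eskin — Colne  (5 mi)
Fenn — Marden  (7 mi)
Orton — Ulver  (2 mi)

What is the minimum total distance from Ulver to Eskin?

13 mi

Settle nodes by increasing distance from Ulver:
Ulver: 0
Orton: 2  (via Ulver)
Irby: 5  (via Orton)
Selby: 8  (via Orton)
Quorn: 8  (via Orton)
Fenn: 9  (via Irby)
Marden: 10  (via Quorn)
Colne: 11  (via Quorn)
Eskin: 13  (via Quorn)
Shortest route: Ulver → Orton → Quorn → Eskin = 13 mi.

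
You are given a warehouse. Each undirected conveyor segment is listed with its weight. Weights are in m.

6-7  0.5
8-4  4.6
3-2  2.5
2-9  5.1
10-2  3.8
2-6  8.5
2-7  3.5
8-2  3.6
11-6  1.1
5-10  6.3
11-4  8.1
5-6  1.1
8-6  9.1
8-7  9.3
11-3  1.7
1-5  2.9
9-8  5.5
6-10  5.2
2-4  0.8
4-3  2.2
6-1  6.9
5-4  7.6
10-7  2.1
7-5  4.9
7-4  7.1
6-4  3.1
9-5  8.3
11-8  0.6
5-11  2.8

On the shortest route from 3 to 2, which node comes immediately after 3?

Candidate routes:
3 → 4 → 2: 2.2+0.8 = 3
3 → 2: 2.5 = 2.5
3 → 11 → 8 → 2: 1.7+0.6+3.6 = 5.9
The minimum is 2.5 m via 3 → 2.
So from 3 the first move is to 2.

2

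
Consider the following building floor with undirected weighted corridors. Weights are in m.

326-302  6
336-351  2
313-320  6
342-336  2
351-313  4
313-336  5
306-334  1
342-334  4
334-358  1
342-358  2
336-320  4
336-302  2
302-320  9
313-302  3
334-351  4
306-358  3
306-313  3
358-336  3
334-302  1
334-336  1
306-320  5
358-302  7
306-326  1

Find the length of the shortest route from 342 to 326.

5 m

Enumerating some paths:
342 → 358 → 306 → 326: 2+3+1 = 6
342 → 358 → 334 → 306 → 326: 2+1+1+1 = 5
342 → 334 → 306 → 326: 4+1+1 = 6
Cheapest is 342 → 358 → 334 → 306 → 326 at 5 m.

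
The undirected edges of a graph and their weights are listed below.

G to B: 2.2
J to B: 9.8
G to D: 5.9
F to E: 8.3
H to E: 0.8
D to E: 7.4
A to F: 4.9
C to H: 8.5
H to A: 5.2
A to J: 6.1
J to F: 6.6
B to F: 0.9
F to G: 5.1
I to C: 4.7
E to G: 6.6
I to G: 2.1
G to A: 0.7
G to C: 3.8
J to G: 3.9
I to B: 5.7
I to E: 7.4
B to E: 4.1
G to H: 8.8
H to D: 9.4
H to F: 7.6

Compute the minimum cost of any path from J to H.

9.8

Enumerating some paths:
J → G → B → E → H: 3.9+2.2+4.1+0.8 = 11
J → G → A → H: 3.9+0.7+5.2 = 9.8
Cheapest is J → G → A → H at 9.8.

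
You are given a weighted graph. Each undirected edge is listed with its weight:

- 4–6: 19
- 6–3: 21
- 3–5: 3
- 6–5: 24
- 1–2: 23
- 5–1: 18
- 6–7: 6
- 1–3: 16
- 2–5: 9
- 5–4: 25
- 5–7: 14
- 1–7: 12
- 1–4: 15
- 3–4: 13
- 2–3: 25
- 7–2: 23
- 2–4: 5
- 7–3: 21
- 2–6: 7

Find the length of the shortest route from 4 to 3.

13

Candidate routes:
4 - 3: 13 = 13
4 - 2 - 5 - 3: 5+9+3 = 17
The minimum is 13 via 4 - 3.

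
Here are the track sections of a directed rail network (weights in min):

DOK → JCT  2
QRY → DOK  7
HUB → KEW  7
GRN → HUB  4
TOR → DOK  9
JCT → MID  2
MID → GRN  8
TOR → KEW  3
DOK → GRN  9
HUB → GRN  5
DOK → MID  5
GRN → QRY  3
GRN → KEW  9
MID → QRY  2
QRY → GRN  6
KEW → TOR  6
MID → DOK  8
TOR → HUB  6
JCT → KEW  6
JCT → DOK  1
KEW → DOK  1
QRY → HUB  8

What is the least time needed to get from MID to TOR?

22 min

Compare a few routes:
MID–DOK–JCT–KEW–TOR: 8+2+6+6 = 22
MID–QRY–HUB–KEW–TOR: 2+8+7+6 = 23
MID–QRY–GRN–KEW–TOR: 2+6+9+6 = 23
MID–QRY–DOK–JCT–KEW–TOR: 2+7+2+6+6 = 23
Cheapest is MID–DOK–JCT–KEW–TOR at 22 min.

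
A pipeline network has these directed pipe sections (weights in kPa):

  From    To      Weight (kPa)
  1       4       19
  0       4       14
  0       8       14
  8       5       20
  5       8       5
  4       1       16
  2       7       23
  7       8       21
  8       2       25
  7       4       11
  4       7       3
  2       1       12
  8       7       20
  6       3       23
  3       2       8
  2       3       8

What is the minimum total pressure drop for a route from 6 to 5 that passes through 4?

Best 6 to 4: 6 → 3 → 2 → 1 → 4 costing 62
Shortest 4→5: 4 → 7 → 8 → 5 = 44
Total via 4: 62 + 44 = 106 kPa.

106 kPa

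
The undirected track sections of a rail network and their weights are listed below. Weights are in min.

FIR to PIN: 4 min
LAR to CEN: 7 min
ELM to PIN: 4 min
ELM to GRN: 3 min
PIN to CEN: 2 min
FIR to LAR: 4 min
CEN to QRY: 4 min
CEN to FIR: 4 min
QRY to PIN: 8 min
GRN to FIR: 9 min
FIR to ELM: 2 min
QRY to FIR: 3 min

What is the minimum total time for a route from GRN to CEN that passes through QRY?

12 min

Shortest GRN→QRY: GRN–ELM–FIR–QRY = 8
Shortest QRY→CEN: QRY–CEN = 4
Total via QRY: 8 + 4 = 12 min.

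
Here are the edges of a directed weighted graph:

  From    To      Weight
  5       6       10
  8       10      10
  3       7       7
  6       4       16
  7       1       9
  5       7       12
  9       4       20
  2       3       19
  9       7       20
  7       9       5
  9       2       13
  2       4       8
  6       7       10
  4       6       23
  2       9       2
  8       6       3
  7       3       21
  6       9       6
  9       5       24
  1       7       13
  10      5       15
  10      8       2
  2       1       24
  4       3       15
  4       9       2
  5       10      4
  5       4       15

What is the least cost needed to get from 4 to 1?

31

Running Dijkstra from 4:
4: 0
9: 2  (via 4)
2: 15  (via 9)
3: 15  (via 4)
7: 22  (via 9)
6: 23  (via 4)
5: 26  (via 9)
10: 30  (via 5)
1: 31  (via 7)
Shortest route: 4 → 9 → 7 → 1 = 31.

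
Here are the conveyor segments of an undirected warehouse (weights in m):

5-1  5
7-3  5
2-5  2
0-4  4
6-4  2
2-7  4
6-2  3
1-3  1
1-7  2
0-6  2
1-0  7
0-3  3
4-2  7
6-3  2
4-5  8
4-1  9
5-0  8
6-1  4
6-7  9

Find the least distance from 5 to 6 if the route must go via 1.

8 m

Shortest 5→1: 5–1 = 5
Best 1 to 6: 1–3–6 costing 3
Total via 1: 5 + 3 = 8 m.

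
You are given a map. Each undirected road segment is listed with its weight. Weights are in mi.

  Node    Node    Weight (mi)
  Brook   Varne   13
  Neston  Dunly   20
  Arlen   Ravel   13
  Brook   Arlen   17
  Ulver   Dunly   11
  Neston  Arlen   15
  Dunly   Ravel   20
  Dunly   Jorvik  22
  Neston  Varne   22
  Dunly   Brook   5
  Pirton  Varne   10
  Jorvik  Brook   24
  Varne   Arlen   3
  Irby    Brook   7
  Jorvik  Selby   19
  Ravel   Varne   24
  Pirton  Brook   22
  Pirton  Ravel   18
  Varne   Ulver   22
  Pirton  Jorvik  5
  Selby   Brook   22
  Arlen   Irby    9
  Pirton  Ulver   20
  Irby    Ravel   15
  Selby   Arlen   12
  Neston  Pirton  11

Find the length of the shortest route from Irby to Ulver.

Enumerating some paths:
Irby → Arlen → Varne → Ulver: 9+3+22 = 34
Irby → Arlen → Varne → Pirton → Ulver: 9+3+10+20 = 42
Irby → Arlen → Varne → Brook → Dunly → Ulver: 9+3+13+5+11 = 41
Irby → Brook → Dunly → Ulver: 7+5+11 = 23
The minimum is 23 mi via Irby → Brook → Dunly → Ulver.

23 mi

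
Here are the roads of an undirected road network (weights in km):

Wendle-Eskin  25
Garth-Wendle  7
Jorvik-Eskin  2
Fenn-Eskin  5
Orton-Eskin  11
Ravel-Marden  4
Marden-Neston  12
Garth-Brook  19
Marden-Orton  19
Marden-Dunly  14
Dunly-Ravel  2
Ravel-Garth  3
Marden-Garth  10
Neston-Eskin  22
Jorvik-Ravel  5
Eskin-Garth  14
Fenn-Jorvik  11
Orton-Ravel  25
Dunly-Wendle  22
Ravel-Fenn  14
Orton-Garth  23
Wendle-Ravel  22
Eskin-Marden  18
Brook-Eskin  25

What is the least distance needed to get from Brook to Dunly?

24 km

Candidate routes:
Brook - Eskin - Jorvik - Ravel - Dunly: 25+2+5+2 = 34
Brook - Garth - Ravel - Dunly: 19+3+2 = 24
The minimum is 24 km via Brook - Garth - Ravel - Dunly.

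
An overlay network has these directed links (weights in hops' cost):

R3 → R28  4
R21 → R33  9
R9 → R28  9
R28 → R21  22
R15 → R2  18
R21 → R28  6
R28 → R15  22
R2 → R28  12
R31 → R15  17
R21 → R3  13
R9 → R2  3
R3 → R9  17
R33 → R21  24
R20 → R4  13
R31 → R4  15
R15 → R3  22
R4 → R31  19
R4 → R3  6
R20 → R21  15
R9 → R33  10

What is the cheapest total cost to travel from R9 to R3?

44 hops' cost

Enumerating some paths:
R9–R28–R21–R3: 9+22+13 = 44
R9–R33–R21–R3: 10+24+13 = 47
R9–R28–R15–R3: 9+22+22 = 53
R9–R2–R28–R21–R3: 3+12+22+13 = 50
Cheapest is R9–R28–R21–R3 at 44 hops' cost.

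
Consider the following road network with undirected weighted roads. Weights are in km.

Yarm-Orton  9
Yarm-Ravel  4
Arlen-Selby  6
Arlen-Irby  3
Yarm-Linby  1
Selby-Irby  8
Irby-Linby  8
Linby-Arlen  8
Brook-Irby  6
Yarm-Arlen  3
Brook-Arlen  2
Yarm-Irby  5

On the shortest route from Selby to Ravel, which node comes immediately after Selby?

Arlen

Enumerating some paths:
Selby → Irby → Arlen → Yarm → Ravel: 8+3+3+4 = 18
Selby → Irby → Yarm → Ravel: 8+5+4 = 17
Selby → Arlen → Irby → Yarm → Ravel: 6+3+5+4 = 18
Selby → Arlen → Yarm → Ravel: 6+3+4 = 13
Cheapest is Selby → Arlen → Yarm → Ravel at 13 km.
So from Selby the first move is to Arlen.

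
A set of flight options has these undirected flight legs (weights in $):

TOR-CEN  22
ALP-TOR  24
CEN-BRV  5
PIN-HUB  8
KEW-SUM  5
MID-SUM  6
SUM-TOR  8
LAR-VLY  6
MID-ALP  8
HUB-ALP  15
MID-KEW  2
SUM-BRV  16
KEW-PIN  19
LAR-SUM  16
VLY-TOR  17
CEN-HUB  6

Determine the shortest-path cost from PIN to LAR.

$40

Enumerating some paths:
PIN–KEW–SUM–LAR: 19+5+16 = 40
PIN–KEW–MID–SUM–LAR: 19+2+6+16 = 43
PIN–HUB–CEN–BRV–SUM–LAR: 8+6+5+16+16 = 51
Cheapest is PIN–KEW–SUM–LAR at $40.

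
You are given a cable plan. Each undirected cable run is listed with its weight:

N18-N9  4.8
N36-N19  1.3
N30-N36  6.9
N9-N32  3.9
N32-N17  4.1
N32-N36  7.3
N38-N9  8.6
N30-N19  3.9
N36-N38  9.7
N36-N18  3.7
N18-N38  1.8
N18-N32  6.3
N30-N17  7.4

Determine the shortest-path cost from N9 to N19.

Candidate routes:
N9 - N32 - N36 - N19: 3.9+7.3+1.3 = 12.5
N9 - N32 - N18 - N36 - N19: 3.9+6.3+3.7+1.3 = 15.2
N9 - N18 - N36 - N19: 4.8+3.7+1.3 = 9.8
Cheapest is N9 - N18 - N36 - N19 at 9.8.

9.8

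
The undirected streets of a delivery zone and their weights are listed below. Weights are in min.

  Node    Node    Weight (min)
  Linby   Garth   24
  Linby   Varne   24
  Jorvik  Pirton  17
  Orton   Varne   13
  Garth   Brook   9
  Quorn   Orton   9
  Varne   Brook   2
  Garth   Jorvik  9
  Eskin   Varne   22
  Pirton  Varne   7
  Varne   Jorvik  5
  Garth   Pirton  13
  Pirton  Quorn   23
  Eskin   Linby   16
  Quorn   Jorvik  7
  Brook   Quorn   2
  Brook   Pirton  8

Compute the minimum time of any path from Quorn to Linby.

28 min

Candidate routes:
Quorn–Jorvik–Varne–Linby: 7+5+24 = 36
Quorn–Brook–Varne–Linby: 2+2+24 = 28
Quorn–Brook–Garth–Linby: 2+9+24 = 35
Cheapest is Quorn–Brook–Varne–Linby at 28 min.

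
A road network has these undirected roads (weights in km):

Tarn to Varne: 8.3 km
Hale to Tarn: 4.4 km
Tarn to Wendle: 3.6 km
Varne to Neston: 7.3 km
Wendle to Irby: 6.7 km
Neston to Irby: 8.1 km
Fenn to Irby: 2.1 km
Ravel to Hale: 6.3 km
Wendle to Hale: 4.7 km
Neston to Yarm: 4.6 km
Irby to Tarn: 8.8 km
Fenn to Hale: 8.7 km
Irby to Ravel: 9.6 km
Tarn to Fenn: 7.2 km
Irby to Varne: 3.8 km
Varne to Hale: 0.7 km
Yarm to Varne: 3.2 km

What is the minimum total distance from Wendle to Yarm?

Running Dijkstra from Wendle:
Wendle: 0
Tarn: 3.6  (via Wendle)
Hale: 4.7  (via Wendle)
Varne: 5.4  (via Hale)
Irby: 6.7  (via Wendle)
Yarm: 8.6  (via Varne)
Shortest route: Wendle–Hale–Varne–Yarm = 8.6 km.

8.6 km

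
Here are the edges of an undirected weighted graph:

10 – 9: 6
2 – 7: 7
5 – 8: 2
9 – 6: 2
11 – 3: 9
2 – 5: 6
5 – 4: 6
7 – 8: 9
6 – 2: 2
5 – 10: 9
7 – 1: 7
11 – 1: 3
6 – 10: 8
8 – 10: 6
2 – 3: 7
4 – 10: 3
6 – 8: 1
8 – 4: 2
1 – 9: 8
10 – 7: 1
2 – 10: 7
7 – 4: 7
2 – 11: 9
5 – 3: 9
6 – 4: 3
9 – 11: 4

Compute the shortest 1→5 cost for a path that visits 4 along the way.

Shortest 1→4: 1 → 7 → 10 → 4 = 11
Shortest 4→5: 4 → 8 → 5 = 4
Total via 4: 11 + 4 = 15.

15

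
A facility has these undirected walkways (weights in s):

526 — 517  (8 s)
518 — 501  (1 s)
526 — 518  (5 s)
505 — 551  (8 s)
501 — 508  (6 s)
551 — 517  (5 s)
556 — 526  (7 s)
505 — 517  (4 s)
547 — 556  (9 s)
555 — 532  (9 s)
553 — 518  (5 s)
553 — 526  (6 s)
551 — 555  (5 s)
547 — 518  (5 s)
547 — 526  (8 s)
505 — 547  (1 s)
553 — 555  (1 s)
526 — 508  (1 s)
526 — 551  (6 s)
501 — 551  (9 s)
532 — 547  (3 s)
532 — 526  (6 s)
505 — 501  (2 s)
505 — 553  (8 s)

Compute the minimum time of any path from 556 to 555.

Running Dijkstra from 556:
556: 0
526: 7  (via 556)
508: 8  (via 526)
547: 9  (via 556)
505: 10  (via 547)
501: 12  (via 505)
532: 12  (via 547)
518: 12  (via 526)
551: 13  (via 526)
553: 13  (via 526)
555: 14  (via 553)
Shortest route: 556–526–553–555 = 14 s.

14 s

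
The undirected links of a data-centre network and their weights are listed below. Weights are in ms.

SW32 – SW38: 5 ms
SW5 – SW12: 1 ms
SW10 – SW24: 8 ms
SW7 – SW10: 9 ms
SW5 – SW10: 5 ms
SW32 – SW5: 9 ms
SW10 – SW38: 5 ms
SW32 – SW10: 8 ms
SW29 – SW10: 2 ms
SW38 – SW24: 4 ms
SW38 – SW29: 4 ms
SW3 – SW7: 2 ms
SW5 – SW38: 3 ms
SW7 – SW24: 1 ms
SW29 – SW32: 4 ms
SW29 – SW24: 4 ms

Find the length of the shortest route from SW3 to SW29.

Shortest distances from SW3:
SW3: 0
SW7: 2  (via SW3)
SW24: 3  (via SW7)
SW29: 7  (via SW24)
Shortest route: SW3 → SW7 → SW24 → SW29 = 7 ms.

7 ms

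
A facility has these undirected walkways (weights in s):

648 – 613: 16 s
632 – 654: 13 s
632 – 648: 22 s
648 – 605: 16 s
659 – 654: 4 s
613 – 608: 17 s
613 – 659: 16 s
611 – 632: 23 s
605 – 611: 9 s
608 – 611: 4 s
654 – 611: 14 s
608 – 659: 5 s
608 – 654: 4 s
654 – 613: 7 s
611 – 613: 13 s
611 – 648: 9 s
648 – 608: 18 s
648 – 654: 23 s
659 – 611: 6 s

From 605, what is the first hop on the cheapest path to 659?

Compare a few routes:
605 → 611 → 659: 9+6 = 15
605 → 611 → 608 → 659: 9+4+5 = 18
The minimum is 15 s via 605 → 611 → 659.
So from 605 the first move is to 611.

611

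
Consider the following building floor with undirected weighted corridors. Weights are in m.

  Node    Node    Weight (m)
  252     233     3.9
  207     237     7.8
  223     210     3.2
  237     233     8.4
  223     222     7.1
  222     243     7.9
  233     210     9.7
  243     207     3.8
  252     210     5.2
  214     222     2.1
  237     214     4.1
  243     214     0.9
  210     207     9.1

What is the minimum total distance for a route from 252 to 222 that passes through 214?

Best 252 to 214: 252–233–237–214 costing 16.4
Best 214 to 222: 214–222 costing 2.1
Total via 214: 16.4 + 2.1 = 18.5 m.

18.5 m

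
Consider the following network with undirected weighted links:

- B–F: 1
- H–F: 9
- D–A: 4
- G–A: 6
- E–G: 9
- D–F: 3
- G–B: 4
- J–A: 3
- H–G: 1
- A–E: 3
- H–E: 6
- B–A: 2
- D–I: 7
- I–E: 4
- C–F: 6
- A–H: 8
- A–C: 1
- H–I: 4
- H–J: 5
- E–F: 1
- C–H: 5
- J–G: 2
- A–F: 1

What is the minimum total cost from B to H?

Settle nodes by increasing distance from B:
B: 0
F: 1  (via B)
A: 2  (via B)
E: 2  (via F)
C: 3  (via A)
D: 4  (via F)
G: 4  (via B)
H: 5  (via G)
Shortest route: B–G–H = 5.

5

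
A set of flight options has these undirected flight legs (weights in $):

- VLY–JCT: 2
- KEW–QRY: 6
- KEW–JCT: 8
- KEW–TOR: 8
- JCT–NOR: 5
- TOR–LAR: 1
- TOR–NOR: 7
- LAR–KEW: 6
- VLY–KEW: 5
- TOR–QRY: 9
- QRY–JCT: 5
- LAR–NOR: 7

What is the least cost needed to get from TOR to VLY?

Candidate routes:
TOR - NOR - JCT - VLY: 7+5+2 = 14
TOR - LAR - KEW - VLY: 1+6+5 = 12
TOR - KEW - VLY: 8+5 = 13
The minimum is $12 via TOR - LAR - KEW - VLY.

$12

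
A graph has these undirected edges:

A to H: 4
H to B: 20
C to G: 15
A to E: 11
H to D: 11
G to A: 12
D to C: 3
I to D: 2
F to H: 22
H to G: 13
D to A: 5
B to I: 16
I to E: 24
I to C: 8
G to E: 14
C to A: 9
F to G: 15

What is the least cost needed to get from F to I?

Settle nodes by increasing distance from F:
F: 0
G: 15  (via F)
H: 22  (via F)
A: 26  (via H)
E: 29  (via G)
C: 30  (via G)
D: 31  (via A)
I: 33  (via D)
Shortest route: F → H → A → D → I = 33.

33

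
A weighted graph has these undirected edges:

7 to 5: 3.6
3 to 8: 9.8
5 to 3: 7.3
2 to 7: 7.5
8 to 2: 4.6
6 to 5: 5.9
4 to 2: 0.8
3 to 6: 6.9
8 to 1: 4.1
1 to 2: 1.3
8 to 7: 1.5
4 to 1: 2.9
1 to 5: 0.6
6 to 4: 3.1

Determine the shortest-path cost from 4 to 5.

Enumerating some paths:
4 → 2 → 1 → 5: 0.8+1.3+0.6 = 2.7
4 → 1 → 5: 2.9+0.6 = 3.5
The minimum is 2.7 via 4 → 2 → 1 → 5.

2.7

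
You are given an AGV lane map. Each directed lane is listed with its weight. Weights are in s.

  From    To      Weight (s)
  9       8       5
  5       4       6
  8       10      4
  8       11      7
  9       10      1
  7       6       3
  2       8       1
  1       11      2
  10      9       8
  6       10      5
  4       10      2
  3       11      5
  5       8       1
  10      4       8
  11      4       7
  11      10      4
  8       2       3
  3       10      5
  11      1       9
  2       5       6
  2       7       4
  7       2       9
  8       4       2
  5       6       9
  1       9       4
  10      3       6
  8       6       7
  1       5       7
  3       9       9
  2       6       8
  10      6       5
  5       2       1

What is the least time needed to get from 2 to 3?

Compare a few routes:
2–5–8–10–3: 6+1+4+6 = 17
2–8–10–3: 1+4+6 = 11
Cheapest is 2–8–10–3 at 11 s.

11 s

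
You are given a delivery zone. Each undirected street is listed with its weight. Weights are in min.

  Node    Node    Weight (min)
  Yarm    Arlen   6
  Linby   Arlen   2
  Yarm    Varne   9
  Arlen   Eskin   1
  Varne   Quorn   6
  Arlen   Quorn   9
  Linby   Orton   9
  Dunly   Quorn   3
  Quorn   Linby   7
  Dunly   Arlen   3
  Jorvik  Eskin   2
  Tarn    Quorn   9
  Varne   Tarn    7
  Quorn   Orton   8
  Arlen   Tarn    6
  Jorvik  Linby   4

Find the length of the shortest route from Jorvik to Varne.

Shortest distances from Jorvik:
Jorvik: 0
Eskin: 2  (via Jorvik)
Arlen: 3  (via Eskin)
Linby: 4  (via Jorvik)
Dunly: 6  (via Arlen)
Yarm: 9  (via Arlen)
Quorn: 9  (via Dunly)
Tarn: 9  (via Arlen)
Orton: 13  (via Linby)
Varne: 15  (via Quorn)
Shortest route: Jorvik → Eskin → Arlen → Dunly → Quorn → Varne = 15 min.

15 min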